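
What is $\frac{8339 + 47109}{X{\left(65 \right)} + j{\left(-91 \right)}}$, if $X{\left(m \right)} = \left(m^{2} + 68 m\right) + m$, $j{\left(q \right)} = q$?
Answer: $\frac{55448}{8619} \approx 6.4332$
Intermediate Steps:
$X{\left(m \right)} = m^{2} + 69 m$
$\frac{8339 + 47109}{X{\left(65 \right)} + j{\left(-91 \right)}} = \frac{8339 + 47109}{65 \left(69 + 65\right) - 91} = \frac{55448}{65 \cdot 134 - 91} = \frac{55448}{8710 - 91} = \frac{55448}{8619}$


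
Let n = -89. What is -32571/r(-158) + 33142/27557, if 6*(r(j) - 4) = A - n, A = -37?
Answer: -2691417745/1047166 ≈ -2570.2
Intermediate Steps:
r(j) = 38/3 (r(j) = 4 + (-37 - 1*(-89))/6 = 4 + (-37 + 89)/6 = 4 + (1/6)*52 = 4 + 26/3 = 38/3)
-32571/r(-158) + 33142/27557 = -32571/38/3 + 33142/27557 = -32571*3/38 + 33142*(1/27557) = -97713/38 + 33142/27557 = -2691417745/1047166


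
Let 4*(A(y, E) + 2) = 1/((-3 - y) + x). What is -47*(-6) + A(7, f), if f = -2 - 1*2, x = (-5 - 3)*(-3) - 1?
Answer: 14561/52 ≈ 280.02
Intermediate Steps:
x = 23 (x = -8*(-3) - 1 = 24 - 1 = 23)
f = -4 (f = -2 - 2 = -4)
A(y, E) = -2 + 1/(4*(20 - y)) (A(y, E) = -2 + 1/(4*((-3 - y) + 23)) = -2 + 1/(4*(20 - y)))
-47*(-6) + A(7, f) = -47*(-6) + (159 - 8*7)/(4*(-20 + 7)) = 282 + (¼)*(159 - 56)/(-13) = 282 + (¼)*(-1/13)*103 = 282 - 103/52 = 14561/52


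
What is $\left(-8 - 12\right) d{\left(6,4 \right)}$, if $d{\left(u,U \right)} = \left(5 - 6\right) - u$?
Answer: $140$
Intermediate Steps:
$d{\left(u,U \right)} = -1 - u$ ($d{\left(u,U \right)} = \left(5 - 6\right) - u = -1 - u$)
$\left(-8 - 12\right) d{\left(6,4 \right)} = \left(-8 - 12\right) \left(-1 - 6\right) = - 20 \left(-1 - 6\right) = \left(-20\right) \left(-7\right) = 140$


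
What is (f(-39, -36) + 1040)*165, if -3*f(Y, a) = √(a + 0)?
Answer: 171600 - 330*I ≈ 1.716e+5 - 330.0*I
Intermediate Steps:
f(Y, a) = -√a/3 (f(Y, a) = -√(a + 0)/3 = -√a/3)
(f(-39, -36) + 1040)*165 = (-2*I + 1040)*165 = (1040 - 2*I)*165 = 171600 - 330*I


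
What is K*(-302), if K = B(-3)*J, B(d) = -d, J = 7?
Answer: -6342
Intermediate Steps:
K = 21 (K = -1*(-3)*7 = 3*7 = 21)
K*(-302) = 21*(-302) = -6342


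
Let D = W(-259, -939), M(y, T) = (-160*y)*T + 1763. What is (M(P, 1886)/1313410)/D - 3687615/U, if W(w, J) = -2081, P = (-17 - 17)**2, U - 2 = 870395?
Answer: -9775389198078741/2378974485565370 ≈ -4.1091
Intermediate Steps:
U = 870397 (U = 2 + 870395 = 870397)
P = 1156 (P = (-34)**2 = 1156)
M(y, T) = 1763 - 160*T*y (M(y, T) = -160*T*y + 1763 = 1763 - 160*T*y)
D = -2081
(M(P, 1886)/1313410)/D - 3687615/U = ((1763 - 160*1886*1156)/1313410)/(-2081) - 3687615/870397 = ((1763 - 348834560)*(1/1313410))*(-1/2081) - 3687615*1/870397 = -348832797*1/1313410*(-1/2081) - 3687615/870397 = -348832797/1313410*(-1/2081) - 3687615/870397 = 348832797/2733206210 - 3687615/870397 = -9775389198078741/2378974485565370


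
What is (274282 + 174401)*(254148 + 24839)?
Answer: 125176724121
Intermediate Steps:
(274282 + 174401)*(254148 + 24839) = 448683*278987 = 125176724121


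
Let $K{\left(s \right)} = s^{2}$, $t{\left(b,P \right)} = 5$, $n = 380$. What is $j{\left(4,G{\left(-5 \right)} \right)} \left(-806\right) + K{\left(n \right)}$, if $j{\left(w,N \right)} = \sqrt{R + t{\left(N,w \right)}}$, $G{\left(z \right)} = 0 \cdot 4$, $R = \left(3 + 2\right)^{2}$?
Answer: $144400 - 806 \sqrt{30} \approx 1.3999 \cdot 10^{5}$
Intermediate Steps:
$R = 25$ ($R = 5^{2} = 25$)
$G{\left(z \right)} = 0$
$j{\left(w,N \right)} = \sqrt{30}$ ($j{\left(w,N \right)} = \sqrt{25 + 5} = \sqrt{30}$)
$j{\left(4,G{\left(-5 \right)} \right)} \left(-806\right) + K{\left(n \right)} = \sqrt{30} \left(-806\right) + 380^{2} = - 806 \sqrt{30} + 144400 = 144400 - 806 \sqrt{30}$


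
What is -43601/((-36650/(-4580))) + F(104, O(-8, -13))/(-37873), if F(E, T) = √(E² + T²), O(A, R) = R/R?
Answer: -19969258/3665 - √10817/37873 ≈ -5448.6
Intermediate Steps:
O(A, R) = 1
-43601/((-36650/(-4580))) + F(104, O(-8, -13))/(-37873) = -43601/((-36650/(-4580))) + √(104² + 1²)/(-37873) = -43601/((-36650*(-1/4580))) + √(10816 + 1)*(-1/37873) = -43601/3665/458 + √10817*(-1/37873) = -43601*458/3665 - √10817/37873 = -19969258/3665 - √10817/37873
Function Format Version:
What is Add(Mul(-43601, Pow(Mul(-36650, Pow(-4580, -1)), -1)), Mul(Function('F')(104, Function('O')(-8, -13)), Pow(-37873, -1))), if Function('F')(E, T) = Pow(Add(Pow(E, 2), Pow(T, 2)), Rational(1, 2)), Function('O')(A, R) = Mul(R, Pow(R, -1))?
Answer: Add(Rational(-19969258, 3665), Mul(Rational(-1, 37873), Pow(10817, Rational(1, 2)))) ≈ -5448.6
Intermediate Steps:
Function('O')(A, R) = 1
Add(Mul(-43601, Pow(Mul(-36650, Pow(-4580, -1)), -1)), Mul(Function('F')(104, Function('O')(-8, -13)), Pow(-37873, -1))) = Add(Mul(-43601, Pow(Mul(-36650, Pow(-4580, -1)), -1)), Mul(Pow(Add(Pow(104, 2), Pow(1, 2)), Rational(1, 2)), Pow(-37873, -1))) = Add(Mul(-43601, Pow(Mul(-36650, Rational(-1, 4580)), -1)), Mul(Pow(Add(10816, 1), Rational(1, 2)), Rational(-1, 37873))) = Add(Mul(-43601, Pow(Rational(3665, 458), -1)), Mul(Pow(10817, Rational(1, 2)), Rational(-1, 37873))) = Add(Mul(-43601, Rational(458, 3665)), Mul(Rational(-1, 37873), Pow(10817, Rational(1, 2)))) = Add(Rational(-19969258, 3665), Mul(Rational(-1, 37873), Pow(10817, Rational(1, 2))))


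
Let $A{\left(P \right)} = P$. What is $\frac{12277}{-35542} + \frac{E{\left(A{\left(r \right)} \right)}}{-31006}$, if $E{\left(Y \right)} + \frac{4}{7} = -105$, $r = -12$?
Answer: $- \frac{659589774}{1928526691} \approx -0.34202$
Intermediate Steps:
$E{\left(Y \right)} = - \frac{739}{7}$ ($E{\left(Y \right)} = - \frac{4}{7} - 105 = - \frac{739}{7}$)
$\frac{12277}{-35542} + \frac{E{\left(A{\left(r \right)} \right)}}{-31006} = \frac{12277}{-35542} - \frac{739}{7 \left(-31006\right)} = 12277 \left(- \frac{1}{35542}\right) - - \frac{739}{217042} = - \frac{12277}{35542} + \frac{739}{217042} = - \frac{659589774}{1928526691}$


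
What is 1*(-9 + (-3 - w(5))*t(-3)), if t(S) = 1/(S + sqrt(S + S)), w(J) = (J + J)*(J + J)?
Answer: 58/5 + 103*I*sqrt(6)/15 ≈ 11.6 + 16.82*I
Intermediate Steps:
w(J) = 4*J**2 (w(J) = (2*J)*(2*J) = 4*J**2)
t(S) = 1/(S + sqrt(2)*sqrt(S)) (t(S) = 1/(S + sqrt(2*S)) = 1/(S + sqrt(2)*sqrt(S)))
1*(-9 + (-3 - w(5))*t(-3)) = 1*(-9 + (-3 - 4*5**2)/(-3 + sqrt(2)*sqrt(-3))) = 1*(-9 + (-3 - 4*25)/(-3 + sqrt(2)*(I*sqrt(3)))) = 1*(-9 + (-3 - 1*100)/(-3 + I*sqrt(6))) = 1*(-9 + (-3 - 100)/(-3 + I*sqrt(6))) = 1*(-9 - 103/(-3 + I*sqrt(6))) = -9 - 103/(-3 + I*sqrt(6))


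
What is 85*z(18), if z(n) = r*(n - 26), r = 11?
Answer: -7480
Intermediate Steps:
z(n) = -286 + 11*n (z(n) = 11*(n - 26) = 11*(-26 + n) = -286 + 11*n)
85*z(18) = 85*(-286 + 11*18) = 85*(-286 + 198) = 85*(-88) = -7480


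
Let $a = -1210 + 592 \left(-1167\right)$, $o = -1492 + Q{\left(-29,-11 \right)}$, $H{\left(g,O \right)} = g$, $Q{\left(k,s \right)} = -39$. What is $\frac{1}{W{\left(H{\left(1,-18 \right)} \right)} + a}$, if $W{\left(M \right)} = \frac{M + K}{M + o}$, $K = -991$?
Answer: $- \frac{17}{11765247} \approx -1.4449 \cdot 10^{-6}$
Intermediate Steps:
$o = -1531$ ($o = -1492 - 39 = -1531$)
$W{\left(M \right)} = \frac{-991 + M}{-1531 + M}$ ($W{\left(M \right)} = \frac{M - 991}{M - 1531} = \frac{-991 + M}{-1531 + M}$)
$a = -692074$ ($a = -1210 - 690864 = -692074$)
$\frac{1}{W{\left(H{\left(1,-18 \right)} \right)} + a} = \frac{1}{\frac{-991 + 1}{-1531 + 1} - 692074} = \frac{1}{\frac{1}{-1530} \left(-990\right) - 692074} = \frac{1}{\left(- \frac{1}{1530}\right) \left(-990\right) - 692074} = \frac{1}{\frac{11}{17} - 692074} = \frac{1}{- \frac{11765247}{17}} = - \frac{17}{11765247}$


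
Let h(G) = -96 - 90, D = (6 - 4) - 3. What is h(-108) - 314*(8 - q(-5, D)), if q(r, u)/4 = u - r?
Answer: 2326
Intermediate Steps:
D = -1 (D = 2 - 3 = -1)
h(G) = -186
q(r, u) = -4*r + 4*u (q(r, u) = 4*(u - r) = -4*r + 4*u)
h(-108) - 314*(8 - q(-5, D)) = -186 - 314*(8 - (-4*(-5) + 4*(-1))) = -186 - 314*(8 - (20 - 4)) = -186 - 314*(8 - 1*16) = -186 - 314*(8 - 16) = -186 - 314*(-8) = -186 + 2512 = 2326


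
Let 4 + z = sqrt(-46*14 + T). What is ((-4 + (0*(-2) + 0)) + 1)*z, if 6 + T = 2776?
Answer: 12 - 3*sqrt(2126) ≈ -126.33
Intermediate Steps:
T = 2770 (T = -6 + 2776 = 2770)
z = -4 + sqrt(2126) (z = -4 + sqrt(-46*14 + 2770) = -4 + sqrt(-644 + 2770) = -4 + sqrt(2126) ≈ 42.109)
((-4 + (0*(-2) + 0)) + 1)*z = ((-4 + (0*(-2) + 0)) + 1)*(-4 + sqrt(2126)) = ((-4 + (0 + 0)) + 1)*(-4 + sqrt(2126)) = ((-4 + 0) + 1)*(-4 + sqrt(2126)) = (-4 + 1)*(-4 + sqrt(2126)) = -3*(-4 + sqrt(2126)) = 12 - 3*sqrt(2126)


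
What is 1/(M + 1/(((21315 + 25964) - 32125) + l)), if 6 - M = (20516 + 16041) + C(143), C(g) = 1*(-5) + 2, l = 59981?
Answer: -75135/2746033979 ≈ -2.7361e-5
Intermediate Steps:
C(g) = -3 (C(g) = -5 + 2 = -3)
M = -36548 (M = 6 - ((20516 + 16041) - 3) = 6 - (36557 - 3) = 6 - 1*36554 = 6 - 36554 = -36548)
1/(M + 1/(((21315 + 25964) - 32125) + l)) = 1/(-36548 + 1/(((21315 + 25964) - 32125) + 59981)) = 1/(-36548 + 1/((47279 - 32125) + 59981)) = 1/(-36548 + 1/(15154 + 59981)) = 1/(-36548 + 1/75135) = 1/(-2746033979/75135) = -75135/2746033979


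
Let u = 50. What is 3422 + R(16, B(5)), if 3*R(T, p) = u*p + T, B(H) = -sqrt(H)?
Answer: 10282/3 - 50*sqrt(5)/3 ≈ 3390.1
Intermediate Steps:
R(T, p) = T/3 + 50*p/3 (R(T, p) = (50*p + T)/3 = (T + 50*p)/3 = T/3 + 50*p/3)
3422 + R(16, B(5)) = 3422 + ((1/3)*16 + 50*(-sqrt(5))/3) = 3422 + (16/3 - 50*sqrt(5)/3) = 10282/3 - 50*sqrt(5)/3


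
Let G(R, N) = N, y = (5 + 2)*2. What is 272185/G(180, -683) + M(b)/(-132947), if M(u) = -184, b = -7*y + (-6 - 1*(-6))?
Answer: -36186053523/90802801 ≈ -398.51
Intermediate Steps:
y = 14 (y = 7*2 = 14)
b = -98 (b = -7*14 + (-6 - 1*(-6)) = -98 + (-6 + 6) = -98 + 0 = -98)
272185/G(180, -683) + M(b)/(-132947) = 272185/(-683) - 184/(-132947) = 272185*(-1/683) - 184*(-1/132947) = -272185/683 + 184/132947 = -36186053523/90802801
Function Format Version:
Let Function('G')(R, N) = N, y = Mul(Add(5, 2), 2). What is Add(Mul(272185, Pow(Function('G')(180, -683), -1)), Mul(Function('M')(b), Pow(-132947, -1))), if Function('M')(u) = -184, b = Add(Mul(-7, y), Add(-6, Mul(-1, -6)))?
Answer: Rational(-36186053523, 90802801) ≈ -398.51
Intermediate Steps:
y = 14 (y = Mul(7, 2) = 14)
b = -98 (b = Add(Mul(-7, 14), Add(-6, Mul(-1, -6))) = Add(-98, Add(-6, 6)) = Add(-98, 0) = -98)
Add(Mul(272185, Pow(Function('G')(180, -683), -1)), Mul(Function('M')(b), Pow(-132947, -1))) = Add(Mul(272185, Pow(-683, -1)), Mul(-184, Pow(-132947, -1))) = Add(Mul(272185, Rational(-1, 683)), Mul(-184, Rational(-1, 132947))) = Add(Rational(-272185, 683), Rational(184, 132947)) = Rational(-36186053523, 90802801)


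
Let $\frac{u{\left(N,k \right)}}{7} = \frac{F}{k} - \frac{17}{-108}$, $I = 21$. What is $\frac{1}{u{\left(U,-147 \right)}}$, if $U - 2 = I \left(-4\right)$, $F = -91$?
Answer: $\frac{108}{587} \approx 0.18399$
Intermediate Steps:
$U = -82$ ($U = 2 + 21 \left(-4\right) = 2 - 84 = -82$)
$u{\left(N,k \right)} = \frac{119}{108} - \frac{637}{k}$ ($u{\left(N,k \right)} = 7 \left(- \frac{91}{k} - \frac{17}{-108}\right) = 7 \left(- \frac{91}{k} - - \frac{17}{108}\right) = 7 \left(- \frac{91}{k} + \frac{17}{108}\right) = 7 \left(\frac{17}{108} - \frac{91}{k}\right) = \frac{119}{108} - \frac{637}{k}$)
$\frac{1}{u{\left(U,-147 \right)}} = \frac{1}{\frac{119}{108} - \frac{637}{-147}} = \frac{1}{\frac{119}{108} - - \frac{13}{3}} = \frac{1}{\frac{119}{108} + \frac{13}{3}} = \frac{1}{\frac{587}{108}} = \frac{108}{587}$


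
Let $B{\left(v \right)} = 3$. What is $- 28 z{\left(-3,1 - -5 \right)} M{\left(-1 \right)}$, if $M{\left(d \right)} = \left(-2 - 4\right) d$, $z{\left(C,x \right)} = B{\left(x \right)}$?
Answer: $-504$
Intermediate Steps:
$z{\left(C,x \right)} = 3$
$M{\left(d \right)} = - 6 d$
$- 28 z{\left(-3,1 - -5 \right)} M{\left(-1 \right)} = \left(-28\right) 3 \left(\left(-6\right) \left(-1\right)\right) = \left(-84\right) 6 = -504$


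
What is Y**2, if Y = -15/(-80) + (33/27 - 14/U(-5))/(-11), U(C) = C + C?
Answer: 162409/62726400 ≈ 0.0025892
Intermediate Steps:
U(C) = 2*C
Y = -403/7920 (Y = -15/(-80) + (33/27 - 14/(2*(-5)))/(-11) = -15*(-1/80) + (33*(1/27) - 14/(-10))*(-1/11) = 3/16 + (11/9 - 14*(-1/10))*(-1/11) = 3/16 + (11/9 + 7/5)*(-1/11) = 3/16 + (118/45)*(-1/11) = 3/16 - 118/495 = -403/7920 ≈ -0.050884)
Y**2 = (-403/7920)**2 = 162409/62726400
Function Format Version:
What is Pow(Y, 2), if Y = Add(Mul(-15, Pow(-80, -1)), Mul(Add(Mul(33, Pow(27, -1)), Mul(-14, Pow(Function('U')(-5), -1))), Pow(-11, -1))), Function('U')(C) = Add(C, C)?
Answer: Rational(162409, 62726400) ≈ 0.0025892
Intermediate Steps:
Function('U')(C) = Mul(2, C)
Y = Rational(-403, 7920) (Y = Add(Mul(-15, Pow(-80, -1)), Mul(Add(Mul(33, Pow(27, -1)), Mul(-14, Pow(Mul(2, -5), -1))), Pow(-11, -1))) = Add(Mul(-15, Rational(-1, 80)), Mul(Add(Mul(33, Rational(1, 27)), Mul(-14, Pow(-10, -1))), Rational(-1, 11))) = Add(Rational(3, 16), Mul(Add(Rational(11, 9), Mul(-14, Rational(-1, 10))), Rational(-1, 11))) = Add(Rational(3, 16), Mul(Add(Rational(11, 9), Rational(7, 5)), Rational(-1, 11))) = Add(Rational(3, 16), Mul(Rational(118, 45), Rational(-1, 11))) = Add(Rational(3, 16), Rational(-118, 495)) = Rational(-403, 7920) ≈ -0.050884)
Pow(Y, 2) = Pow(Rational(-403, 7920), 2) = Rational(162409, 62726400)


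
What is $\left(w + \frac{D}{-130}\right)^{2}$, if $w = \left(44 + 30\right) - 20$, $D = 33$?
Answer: $\frac{48818169}{16900} \approx 2888.6$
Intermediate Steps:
$w = 54$ ($w = 74 - 20 = 54$)
$\left(w + \frac{D}{-130}\right)^{2} = \left(54 + \frac{33}{-130}\right)^{2} = \left(54 + 33 \left(- \frac{1}{130}\right)\right)^{2} = \left(54 - \frac{33}{130}\right)^{2} = \left(\frac{6987}{130}\right)^{2} = \frac{48818169}{16900}$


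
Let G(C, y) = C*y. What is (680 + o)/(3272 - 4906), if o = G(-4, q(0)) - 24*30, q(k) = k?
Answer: 20/817 ≈ 0.024480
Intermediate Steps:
o = -720 (o = -4*0 - 24*30 = 0 - 720 = -720)
(680 + o)/(3272 - 4906) = (680 - 720)/(3272 - 4906) = -40/(-1634) = -40*(-1/1634) = 20/817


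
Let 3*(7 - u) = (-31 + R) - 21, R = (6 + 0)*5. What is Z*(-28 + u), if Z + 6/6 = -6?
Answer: 287/3 ≈ 95.667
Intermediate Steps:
Z = -7 (Z = -1 - 6 = -7)
R = 30 (R = 6*5 = 30)
u = 43/3 (u = 7 - ((-31 + 30) - 21)/3 = 7 - (-1 - 21)/3 = 7 - 1/3*(-22) = 7 + 22/3 = 43/3 ≈ 14.333)
Z*(-28 + u) = -7*(-28 + 43/3) = -7*(-41/3) = 287/3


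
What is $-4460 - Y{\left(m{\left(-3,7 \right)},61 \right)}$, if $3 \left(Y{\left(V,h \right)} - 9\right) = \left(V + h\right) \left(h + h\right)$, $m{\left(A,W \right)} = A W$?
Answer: $- \frac{18287}{3} \approx -6095.7$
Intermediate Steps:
$Y{\left(V,h \right)} = 9 + \frac{2 h \left(V + h\right)}{3}$ ($Y{\left(V,h \right)} = 9 + \frac{\left(V + h\right) \left(h + h\right)}{3} = 9 + \frac{\left(V + h\right) 2 h}{3} = 9 + \frac{2 h \left(V + h\right)}{3}$)
$-4460 - Y{\left(m{\left(-3,7 \right)},61 \right)} = -4460 - \left(9 + \frac{2 \cdot 61^{2}}{3} + \frac{2}{3} \left(\left(-3\right) 7\right) 61\right) = -4460 - \left(9 + \frac{2}{3} \cdot 3721 + \frac{2}{3} \left(-21\right) 61\right) = -4460 - \left(9 + \frac{7442}{3} - 854\right) = -4460 - \frac{4907}{3} = - \frac{18287}{3}$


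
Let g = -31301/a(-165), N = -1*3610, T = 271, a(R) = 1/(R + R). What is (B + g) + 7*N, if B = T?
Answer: 10304331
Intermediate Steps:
a(R) = 1/(2*R)
B = 271
N = -3610
g = 10329330 (g = -31301/((½)/(-165)) = -31301/((½)*(-1/165)) = -31301/(-1/330) = -31301*(-330) = 10329330)
(B + g) + 7*N = (271 + 10329330) + 7*(-3610) = 10329601 - 25270 = 10304331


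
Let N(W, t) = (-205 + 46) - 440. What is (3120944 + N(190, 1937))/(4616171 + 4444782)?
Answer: 3120345/9060953 ≈ 0.34437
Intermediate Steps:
N(W, t) = -599 (N(W, t) = -159 - 440 = -599)
(3120944 + N(190, 1937))/(4616171 + 4444782) = (3120944 - 599)/(4616171 + 4444782) = 3120345/9060953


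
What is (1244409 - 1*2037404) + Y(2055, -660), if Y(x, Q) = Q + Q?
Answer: -794315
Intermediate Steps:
Y(x, Q) = 2*Q
(1244409 - 1*2037404) + Y(2055, -660) = (1244409 - 1*2037404) + 2*(-660) = (1244409 - 2037404) - 1320 = -792995 - 1320 = -794315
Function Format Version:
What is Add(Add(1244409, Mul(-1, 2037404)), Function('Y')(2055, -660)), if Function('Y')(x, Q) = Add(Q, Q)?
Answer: -794315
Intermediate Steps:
Function('Y')(x, Q) = Mul(2, Q)
Add(Add(1244409, Mul(-1, 2037404)), Function('Y')(2055, -660)) = Add(Add(1244409, Mul(-1, 2037404)), Mul(2, -660)) = Add(Add(1244409, -2037404), -1320) = Add(-792995, -1320) = -794315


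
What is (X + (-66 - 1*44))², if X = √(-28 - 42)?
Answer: (110 - I*√70)² ≈ 12030.0 - 1840.7*I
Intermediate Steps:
X = I*√70 (X = √(-70) = I*√70 ≈ 8.3666*I)
(X + (-66 - 1*44))² = (I*√70 + (-66 - 1*44))² = (I*√70 + (-66 - 44))² = (I*√70 - 110)² = (-110 + I*√70)²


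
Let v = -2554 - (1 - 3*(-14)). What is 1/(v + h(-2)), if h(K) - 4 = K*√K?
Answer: I/(-2593*I + 2*√2) ≈ -0.00038565 + 4.2067e-7*I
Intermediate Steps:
h(K) = 4 + K^(3/2) (h(K) = 4 + K*√K = 4 + K^(3/2))
v = -2597 (v = -2554 - (1 + 42) = -2554 - 1*43 = -2554 - 43 = -2597)
1/(v + h(-2)) = 1/(-2597 + (4 + (-2)^(3/2))) = 1/(-2597 + (4 - 2*I*√2)) = 1/(-2593 - 2*I*√2)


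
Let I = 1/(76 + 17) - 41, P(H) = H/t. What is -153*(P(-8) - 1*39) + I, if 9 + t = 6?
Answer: 513175/93 ≈ 5518.0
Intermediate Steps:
t = -3 (t = -9 + 6 = -3)
P(H) = -H/3 (P(H) = H/(-3) = H*(-1/3) = -H/3)
I = -3812/93 (I = 1/93 - 41 = -3812/93 ≈ -40.989)
-153*(P(-8) - 1*39) + I = -153*(-1/3*(-8) - 1*39) - 3812/93 = -153*(8/3 - 39) - 3812/93 = -153*(-109/3) - 3812/93 = 5559 - 3812/93 = 513175/93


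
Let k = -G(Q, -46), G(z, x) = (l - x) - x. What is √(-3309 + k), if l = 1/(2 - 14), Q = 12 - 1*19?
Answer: I*√122433/6 ≈ 58.317*I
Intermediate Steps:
Q = -7 (Q = 12 - 19 = -7)
l = -1/12 (l = 1/(-12) = -1/12 ≈ -0.083333)
G(z, x) = -1/12 - 2*x (G(z, x) = (-1/12 - x) - x = -1/12 - 2*x)
k = -1103/12 (k = -(-1/12 - 2*(-46)) = -(-1/12 + 92) = -1*1103/12 = -1103/12 ≈ -91.917)
√(-3309 + k) = √(-3309 - 1103/12) = √(-40811/12) = I*√122433/6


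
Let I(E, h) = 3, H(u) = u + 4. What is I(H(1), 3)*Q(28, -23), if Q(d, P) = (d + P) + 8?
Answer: 39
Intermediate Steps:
H(u) = 4 + u
Q(d, P) = 8 + P + d (Q(d, P) = (P + d) + 8 = 8 + P + d)
I(H(1), 3)*Q(28, -23) = 3*(8 - 23 + 28) = 3*13 = 39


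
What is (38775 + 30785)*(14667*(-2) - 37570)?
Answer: -4653842240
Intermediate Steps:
(38775 + 30785)*(14667*(-2) - 37570) = 69560*(-29334 - 37570) = 69560*(-66904) = -4653842240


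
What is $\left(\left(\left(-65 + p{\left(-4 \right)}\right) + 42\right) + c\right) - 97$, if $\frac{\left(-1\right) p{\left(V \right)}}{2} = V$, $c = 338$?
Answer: $226$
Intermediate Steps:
$p{\left(V \right)} = - 2 V$
$\left(\left(\left(-65 + p{\left(-4 \right)}\right) + 42\right) + c\right) - 97 = \left(\left(\left(-65 - -8\right) + 42\right) + 338\right) - 97 = \left(\left(\left(-65 + 8\right) + 42\right) + 338\right) - 97 = \left(\left(-57 + 42\right) + 338\right) - 97 = \left(-15 + 338\right) - 97 = 323 - 97 = 226$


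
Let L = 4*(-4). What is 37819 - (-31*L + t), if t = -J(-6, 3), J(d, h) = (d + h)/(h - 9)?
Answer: 74647/2 ≈ 37324.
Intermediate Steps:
L = -16
J(d, h) = (d + h)/(-9 + h)
t = -½ (t = -(-6 + 3)/(-9 + 3) = -(-3)/(-6) = -(-1)*(-3)/6 = -1*½ = -½ ≈ -0.50000)
37819 - (-31*L + t) = 37819 - (-31*(-16) - ½) = 37819 - (496 - ½) = 37819 - 1*991/2 = 37819 - 991/2 = 74647/2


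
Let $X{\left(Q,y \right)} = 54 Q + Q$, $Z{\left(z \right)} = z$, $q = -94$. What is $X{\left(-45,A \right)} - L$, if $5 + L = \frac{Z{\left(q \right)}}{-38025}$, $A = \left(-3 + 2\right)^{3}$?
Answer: $- \frac{93921844}{38025} \approx -2470.0$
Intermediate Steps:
$A = -1$ ($A = \left(-1\right)^{3} = -1$)
$L = - \frac{190031}{38025}$ ($L = -5 - \frac{94}{-38025} = -5 - - \frac{94}{38025} = -5 + \frac{94}{38025} = - \frac{190031}{38025} \approx -4.9975$)
$X{\left(Q,y \right)} = 55 Q$
$X{\left(-45,A \right)} - L = 55 \left(-45\right) - - \frac{190031}{38025} = -2475 + \frac{190031}{38025} = - \frac{93921844}{38025}$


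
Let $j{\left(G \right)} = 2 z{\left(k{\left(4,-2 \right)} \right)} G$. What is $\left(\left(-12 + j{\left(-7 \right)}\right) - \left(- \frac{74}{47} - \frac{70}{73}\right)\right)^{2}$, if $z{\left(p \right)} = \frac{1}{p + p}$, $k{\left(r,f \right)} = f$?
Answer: $\frac{1676329249}{47087044} \approx 35.601$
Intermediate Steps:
$z{\left(p \right)} = \frac{1}{2 p}$
$j{\left(G \right)} = - \frac{G}{2}$ ($j{\left(G \right)} = 2 \frac{1}{2 \left(-2\right)} G = 2 \cdot \frac{1}{2} \left(- \frac{1}{2}\right) G = 2 \left(- \frac{1}{4}\right) G = - \frac{G}{2}$)
$\left(\left(-12 + j{\left(-7 \right)}\right) - \left(- \frac{74}{47} - \frac{70}{73}\right)\right)^{2} = \left(\left(-12 - - \frac{7}{2}\right) - \left(- \frac{74}{47} - \frac{70}{73}\right)\right)^{2} = \left(\left(-12 + \frac{7}{2}\right) - - \frac{8692}{3431}\right)^{2} = \left(- \frac{17}{2} + \left(\frac{74}{47} + \frac{70}{73}\right)\right)^{2} = \left(- \frac{17}{2} + \frac{8692}{3431}\right)^{2} = \left(- \frac{40943}{6862}\right)^{2} = \frac{1676329249}{47087044}$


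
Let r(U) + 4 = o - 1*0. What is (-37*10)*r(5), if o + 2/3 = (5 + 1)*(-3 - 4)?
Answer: 51800/3 ≈ 17267.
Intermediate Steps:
o = -128/3 (o = -⅔ + (5 + 1)*(-3 - 4) = -⅔ + 6*(-7) = -⅔ - 42 = -128/3 ≈ -42.667)
r(U) = -140/3 (r(U) = -4 + (-128/3 - 1*0) = -4 + (-128/3 + 0) = -4 - 128/3 = -140/3)
(-37*10)*r(5) = -37*10*(-140/3) = -370*(-140/3) = 51800/3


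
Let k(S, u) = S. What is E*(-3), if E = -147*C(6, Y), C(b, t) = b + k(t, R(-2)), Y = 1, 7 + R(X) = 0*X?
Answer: 3087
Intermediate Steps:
R(X) = -7 (R(X) = -7 + 0*X = -7 + 0 = -7)
C(b, t) = b + t
E = -1029 (E = -147*(6 + 1) = -147*7 = -1029)
E*(-3) = -1029*(-3) = 3087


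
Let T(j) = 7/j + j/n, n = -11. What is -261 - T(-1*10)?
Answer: -28733/110 ≈ -261.21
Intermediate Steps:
T(j) = 7/j - j/11 (T(j) = 7/j + j/(-11) = 7/j + j*(-1/11) = 7/j - j/11)
-261 - T(-1*10) = -261 - (7/((-1*10)) - (-1)*10/11) = -261 - (7/(-10) - 1/11*(-10)) = -261 - (7*(-⅒) + 10/11) = -261 - (-7/10 + 10/11) = -261 - 1*23/110 = -261 - 23/110 = -28733/110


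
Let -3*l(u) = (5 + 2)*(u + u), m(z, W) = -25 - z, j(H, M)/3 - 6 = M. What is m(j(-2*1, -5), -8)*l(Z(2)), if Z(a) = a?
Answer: 784/3 ≈ 261.33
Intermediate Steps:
j(H, M) = 18 + 3*M
l(u) = -14*u/3 (l(u) = -(5 + 2)*(u + u)/3 = -7*2*u/3 = -14*u/3)
m(j(-2*1, -5), -8)*l(Z(2)) = (-25 - (18 + 3*(-5)))*(-14/3*2) = (-25 - (18 - 15))*(-28/3) = (-25 - 1*3)*(-28/3) = (-25 - 3)*(-28/3) = -28*(-28/3) = 784/3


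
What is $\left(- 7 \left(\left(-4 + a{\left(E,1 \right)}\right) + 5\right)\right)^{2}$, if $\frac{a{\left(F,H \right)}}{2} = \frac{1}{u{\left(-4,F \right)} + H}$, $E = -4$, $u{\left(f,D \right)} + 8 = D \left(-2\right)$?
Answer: $441$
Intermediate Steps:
$u{\left(f,D \right)} = -8 - 2 D$ ($u{\left(f,D \right)} = -8 + D \left(-2\right) = -8 - 2 D$)
$a{\left(F,H \right)} = \frac{2}{-8 + H - 2 F}$ ($a{\left(F,H \right)} = \frac{2}{\left(-8 - 2 F\right) + H} = \frac{2}{-8 + H - 2 F}$)
$\left(- 7 \left(\left(-4 + a{\left(E,1 \right)}\right) + 5\right)\right)^{2} = \left(- 7 \left(\left(-4 - \frac{2}{8 - 1 + 2 \left(-4\right)}\right) + 5\right)\right)^{2} = \left(- 7 \left(\left(-4 - \frac{2}{8 - 1 - 8}\right) + 5\right)\right)^{2} = \left(- 7 \left(\left(-4 - \frac{2}{-1}\right) + 5\right)\right)^{2} = \left(- 7 \left(\left(-4 - -2\right) + 5\right)\right)^{2} = \left(- 7 \left(\left(-4 + 2\right) + 5\right)\right)^{2} = \left(- 7 \left(-2 + 5\right)\right)^{2} = \left(\left(-7\right) 3\right)^{2} = \left(-21\right)^{2} = 441$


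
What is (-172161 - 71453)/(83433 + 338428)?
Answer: -243614/421861 ≈ -0.57747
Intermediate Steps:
(-172161 - 71453)/(83433 + 338428) = -243614/421861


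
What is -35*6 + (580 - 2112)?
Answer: -1742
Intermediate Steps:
-35*6 + (580 - 2112) = -210 - 1532 = -1742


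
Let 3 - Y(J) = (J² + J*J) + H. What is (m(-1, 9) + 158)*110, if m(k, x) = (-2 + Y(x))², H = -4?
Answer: 2728770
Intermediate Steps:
Y(J) = 7 - 2*J² (Y(J) = 3 - ((J² + J*J) - 4) = 3 - ((J² + J²) - 4) = 3 - (2*J² - 4) = 3 - (-4 + 2*J²) = 3 + (4 - 2*J²) = 7 - 2*J²)
m(k, x) = (5 - 2*x²)² (m(k, x) = (-2 + (7 - 2*x²))² = (5 - 2*x²)²)
(m(-1, 9) + 158)*110 = ((-5 + 2*9²)² + 158)*110 = ((-5 + 2*81)² + 158)*110 = ((-5 + 162)² + 158)*110 = (157² + 158)*110 = (24649 + 158)*110 = 24807*110 = 2728770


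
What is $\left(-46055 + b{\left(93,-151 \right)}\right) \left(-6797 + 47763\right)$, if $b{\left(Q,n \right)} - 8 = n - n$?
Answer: $-1886361402$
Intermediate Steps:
$b{\left(Q,n \right)} = 8$ ($b{\left(Q,n \right)} = 8 + \left(n - n\right) = 8 + 0 = 8$)
$\left(-46055 + b{\left(93,-151 \right)}\right) \left(-6797 + 47763\right) = \left(-46055 + 8\right) \left(-6797 + 47763\right) = \left(-46047\right) 40966 = -1886361402$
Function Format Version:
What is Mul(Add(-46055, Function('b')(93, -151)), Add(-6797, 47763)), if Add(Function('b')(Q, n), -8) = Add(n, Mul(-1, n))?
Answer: -1886361402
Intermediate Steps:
Function('b')(Q, n) = 8 (Function('b')(Q, n) = Add(8, Add(n, Mul(-1, n))) = Add(8, 0) = 8)
Mul(Add(-46055, Function('b')(93, -151)), Add(-6797, 47763)) = Mul(Add(-46055, 8), Add(-6797, 47763)) = Mul(-46047, 40966) = -1886361402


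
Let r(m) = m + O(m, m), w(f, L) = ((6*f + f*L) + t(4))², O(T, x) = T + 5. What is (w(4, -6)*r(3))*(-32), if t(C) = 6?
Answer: -12672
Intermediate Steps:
O(T, x) = 5 + T
w(f, L) = (6 + 6*f + L*f)² (w(f, L) = ((6*f + f*L) + 6)² = ((6*f + L*f) + 6)² = (6 + 6*f + L*f)²)
r(m) = 5 + 2*m (r(m) = m + (5 + m) = 5 + 2*m)
(w(4, -6)*r(3))*(-32) = ((6 + 6*4 - 6*4)²*(5 + 2*3))*(-32) = ((6 + 24 - 24)²*(5 + 6))*(-32) = (6²*11)*(-32) = (36*11)*(-32) = 396*(-32) = -12672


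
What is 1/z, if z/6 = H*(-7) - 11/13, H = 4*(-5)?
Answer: 13/10854 ≈ 0.0011977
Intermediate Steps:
H = -20
z = 10854/13 (z = 6*(-20*(-7) - 11/13) = 6*(140 - 11*1/13) = 6*(140 - 11/13) = 6*(1809/13) = 10854/13 ≈ 834.92)
1/z = 1/(10854/13) = 13/10854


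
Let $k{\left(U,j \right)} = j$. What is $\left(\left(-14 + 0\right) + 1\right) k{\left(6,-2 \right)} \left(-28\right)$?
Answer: $-728$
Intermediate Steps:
$\left(\left(-14 + 0\right) + 1\right) k{\left(6,-2 \right)} \left(-28\right) = \left(\left(-14 + 0\right) + 1\right) \left(-2\right) \left(-28\right) = \left(-14 + 1\right) \left(-2\right) \left(-28\right) = \left(-13\right) \left(-2\right) \left(-28\right) = 26 \left(-28\right) = -728$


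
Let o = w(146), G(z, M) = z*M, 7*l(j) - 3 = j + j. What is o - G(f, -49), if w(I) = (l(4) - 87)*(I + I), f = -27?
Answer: -183877/7 ≈ -26268.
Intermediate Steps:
l(j) = 3/7 + 2*j/7 (l(j) = 3/7 + (j + j)/7 = 3/7 + (2*j)/7 = 3/7 + 2*j/7)
w(I) = -1196*I/7 (w(I) = ((3/7 + (2/7)*4) - 87)*(I + I) = ((3/7 + 8/7) - 87)*(2*I) = (11/7 - 87)*(2*I) = -1196*I/7)
G(z, M) = M*z
o = -174616/7 (o = -1196/7*146 = -174616/7 ≈ -24945.)
o - G(f, -49) = -174616/7 - (-49)*(-27) = -174616/7 - 1*1323 = -174616/7 - 1323 = -183877/7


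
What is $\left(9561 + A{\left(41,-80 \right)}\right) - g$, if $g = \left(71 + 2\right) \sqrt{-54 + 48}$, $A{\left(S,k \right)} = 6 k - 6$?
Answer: $9075 - 73 i \sqrt{6} \approx 9075.0 - 178.81 i$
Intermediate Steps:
$A{\left(S,k \right)} = -6 + 6 k$
$g = 73 i \sqrt{6}$ ($g = 73 \sqrt{-6} = 73 i \sqrt{6} \approx 178.81 i$)
$\left(9561 + A{\left(41,-80 \right)}\right) - g = \left(9561 + \left(-6 + 6 \left(-80\right)\right)\right) - 73 i \sqrt{6} = \left(9561 - 486\right) - 73 i \sqrt{6} = 9075 - 73 i \sqrt{6}$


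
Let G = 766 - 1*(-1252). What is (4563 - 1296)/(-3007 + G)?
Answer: -3267/989 ≈ -3.3033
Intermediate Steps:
G = 2018 (G = 766 + 1252 = 2018)
(4563 - 1296)/(-3007 + G) = (4563 - 1296)/(-3007 + 2018) = 3267/(-989) = 3267*(-1/989) = -3267/989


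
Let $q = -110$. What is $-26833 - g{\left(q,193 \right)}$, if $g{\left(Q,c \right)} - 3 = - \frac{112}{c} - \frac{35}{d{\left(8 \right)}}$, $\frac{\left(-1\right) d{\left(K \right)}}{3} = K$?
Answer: $- \frac{124308419}{4632} \approx -26837.0$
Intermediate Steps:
$d{\left(K \right)} = - 3 K$
$g{\left(Q,c \right)} = \frac{107}{24} - \frac{112}{c}$ ($g{\left(Q,c \right)} = 3 - \left(- \frac{35}{24} + \frac{112}{c}\right) = 3 + \left(- \frac{112}{c} + \frac{35}{24}\right) = 3 + \left(\frac{35}{24} - \frac{112}{c}\right) = \frac{107}{24} - \frac{112}{c}$)
$-26833 - g{\left(q,193 \right)} = -26833 - \left(\frac{107}{24} - \frac{112}{193}\right) = -26833 - \frac{17963}{4632} = - \frac{124308419}{4632}$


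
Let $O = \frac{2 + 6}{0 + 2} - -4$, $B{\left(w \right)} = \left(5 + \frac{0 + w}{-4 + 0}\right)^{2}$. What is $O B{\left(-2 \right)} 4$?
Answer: $968$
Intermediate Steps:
$B{\left(w \right)} = \left(5 - \frac{w}{4}\right)^{2}$ ($B{\left(w \right)} = \left(5 + \frac{w}{-4}\right)^{2} = \left(5 + w \left(- \frac{1}{4}\right)\right)^{2} = \left(5 - \frac{w}{4}\right)^{2}$)
$O = 8$ ($O = \frac{8}{2} + 4 = 8 \cdot \frac{1}{2} + 4 = 4 + 4 = 8$)
$O B{\left(-2 \right)} 4 = 8 \frac{\left(-20 - 2\right)^{2}}{16} \cdot 4 = 8 \frac{\left(-22\right)^{2}}{16} \cdot 4 = 8 \cdot \frac{1}{16} \cdot 484 \cdot 4 = 8 \cdot \frac{121}{4} \cdot 4 = 242 \cdot 4 = 968$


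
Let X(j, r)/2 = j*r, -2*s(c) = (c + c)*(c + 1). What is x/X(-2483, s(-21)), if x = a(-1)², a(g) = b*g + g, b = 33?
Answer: 289/521430 ≈ 0.00055424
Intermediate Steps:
s(c) = -c*(1 + c) (s(c) = -(c + c)*(c + 1)/2 = -2*c*(1 + c)/2 = -c*(1 + c))
X(j, r) = 2*j*r (X(j, r) = 2*(j*r) = 2*j*r)
a(g) = 34*g (a(g) = 33*g + g = 34*g)
x = 1156 (x = (34*(-1))² = (-34)² = 1156)
x/X(-2483, s(-21)) = 1156/((2*(-2483)*(-1*(-21)*(1 - 21)))) = 1156/((2*(-2483)*(-1*(-21)*(-20)))) = 1156/((2*(-2483)*(-420))) = 1156/2085720 = 1156*(1/2085720) = 289/521430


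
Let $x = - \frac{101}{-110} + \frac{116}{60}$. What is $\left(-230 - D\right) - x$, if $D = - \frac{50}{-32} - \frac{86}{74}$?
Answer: $- \frac{22784041}{97680} \approx -233.25$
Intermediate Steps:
$D = \frac{237}{592}$ ($D = \left(-50\right) \left(- \frac{1}{32}\right) - \frac{43}{37} = \frac{25}{16} - \frac{43}{37} = \frac{237}{592} \approx 0.40034$)
$x = \frac{941}{330}$ ($x = \left(-101\right) \left(- \frac{1}{110}\right) + 116 \cdot \frac{1}{60} = \frac{101}{110} + \frac{29}{15} = \frac{941}{330} \approx 2.8515$)
$\left(-230 - D\right) - x = \left(-230 - \frac{237}{592}\right) - \frac{941}{330} = - \frac{136397}{592} - \frac{941}{330} = - \frac{22784041}{97680}$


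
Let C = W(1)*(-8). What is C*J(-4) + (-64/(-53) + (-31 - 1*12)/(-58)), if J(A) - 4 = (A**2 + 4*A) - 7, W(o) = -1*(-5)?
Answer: 374871/3074 ≈ 121.95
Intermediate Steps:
W(o) = 5
J(A) = -3 + A**2 + 4*A (J(A) = 4 + ((A**2 + 4*A) - 7) = 4 + (-7 + A**2 + 4*A) = -3 + A**2 + 4*A)
C = -40 (C = 5*(-8) = -40)
C*J(-4) + (-64/(-53) + (-31 - 1*12)/(-58)) = -40*(-3 + (-4)**2 + 4*(-4)) + (-64/(-53) + (-31 - 1*12)/(-58)) = -40*(-3 + 16 - 16) + (-64*(-1/53) + (-31 - 12)*(-1/58)) = -40*(-3) + (64/53 - 43*(-1/58)) = 120 + (64/53 + 43/58) = 120 + 5991/3074 = 374871/3074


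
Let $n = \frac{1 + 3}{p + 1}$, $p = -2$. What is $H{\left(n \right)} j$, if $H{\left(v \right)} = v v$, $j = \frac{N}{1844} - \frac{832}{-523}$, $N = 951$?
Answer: $\frac{8126324}{241103} \approx 33.705$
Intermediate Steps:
$n = -4$ ($n = \frac{1 + 3}{-2 + 1} = \frac{4}{-1} = 4 \left(-1\right) = -4$)
$j = \frac{2031581}{964412}$ ($j = \frac{951}{1844} - \frac{832}{-523} = 951 \cdot \frac{1}{1844} - - \frac{832}{523} = \frac{951}{1844} + \frac{832}{523} = \frac{2031581}{964412} \approx 2.1065$)
$H{\left(v \right)} = v^{2}$
$H{\left(n \right)} j = \left(-4\right)^{2} \cdot \frac{2031581}{964412} = 16 \cdot \frac{2031581}{964412} = \frac{8126324}{241103}$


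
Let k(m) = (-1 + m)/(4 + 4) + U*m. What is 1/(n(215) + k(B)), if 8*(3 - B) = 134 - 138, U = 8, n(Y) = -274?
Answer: -16/3931 ≈ -0.0040702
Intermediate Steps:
B = 7/2 (B = 3 - (134 - 138)/8 = 3 - ⅛*(-4) = 3 + ½ = 7/2 ≈ 3.5000)
k(m) = -⅛ + 65*m/8 (k(m) = (-1 + m)/(4 + 4) + 8*m = (-1 + m)/8 + 8*m = (-1 + m)*(⅛) + 8*m = (-⅛ + m/8) + 8*m = -⅛ + 65*m/8)
1/(n(215) + k(B)) = 1/(-274 + (-⅛ + (65/8)*(7/2))) = 1/(-274 + (-⅛ + 455/16)) = 1/(-274 + 453/16) = 1/(-3931/16) = -16/3931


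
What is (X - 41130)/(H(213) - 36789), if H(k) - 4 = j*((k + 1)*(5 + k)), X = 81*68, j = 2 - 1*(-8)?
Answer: -11874/143245 ≈ -0.082893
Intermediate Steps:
j = 10 (j = 2 + 8 = 10)
X = 5508
H(k) = 4 + 10*(1 + k)*(5 + k) (H(k) = 4 + 10*((k + 1)*(5 + k)) = 4 + 10*((1 + k)*(5 + k)) = 4 + 10*(1 + k)*(5 + k))
(X - 41130)/(H(213) - 36789) = (5508 - 41130)/((54 + 10*213² + 60*213) - 36789) = -35622/((54 + 10*45369 + 12780) - 36789) = -35622/((54 + 453690 + 12780) - 36789) = -35622/(466524 - 36789) = -35622/429735 = -35622*1/429735 = -11874/143245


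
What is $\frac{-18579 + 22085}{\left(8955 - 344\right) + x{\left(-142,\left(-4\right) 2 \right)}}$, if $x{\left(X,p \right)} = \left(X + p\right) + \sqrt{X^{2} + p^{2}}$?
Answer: $\frac{29664266}{71568293} - \frac{7012 \sqrt{5057}}{71568293} \approx 0.40752$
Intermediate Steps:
$x{\left(X,p \right)} = X + p + \sqrt{X^{2} + p^{2}}$
$\frac{-18579 + 22085}{\left(8955 - 344\right) + x{\left(-142,\left(-4\right) 2 \right)}} = \frac{-18579 + 22085}{\left(8955 - 344\right) - \left(150 - \sqrt{\left(-142\right)^{2} + \left(\left(-4\right) 2\right)^{2}}\right)} = \frac{3506}{\left(8955 - 344\right) - \left(150 - \sqrt{20164 + \left(-8\right)^{2}}\right)} = \frac{3506}{8611 - \left(150 - \sqrt{20164 + 64}\right)} = \frac{3506}{8611 - \left(150 - 2 \sqrt{5057}\right)} = \frac{3506}{8461 + 2 \sqrt{5057}}$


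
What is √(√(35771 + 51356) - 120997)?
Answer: √(-120997 + √87127) ≈ 347.42*I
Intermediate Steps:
√(√(35771 + 51356) - 120997) = √(√87127 - 120997) = √(-120997 + √87127)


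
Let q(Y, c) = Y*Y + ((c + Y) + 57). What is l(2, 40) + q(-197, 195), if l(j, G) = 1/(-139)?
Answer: 5402095/139 ≈ 38864.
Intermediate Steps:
l(j, G) = -1/139
q(Y, c) = 57 + Y + c + Y**2 (q(Y, c) = Y**2 + ((Y + c) + 57) = Y**2 + (57 + Y + c) = 57 + Y + c + Y**2)
l(2, 40) + q(-197, 195) = -1/139 + (57 - 197 + 195 + (-197)**2) = -1/139 + (57 - 197 + 195 + 38809) = -1/139 + 38864 = 5402095/139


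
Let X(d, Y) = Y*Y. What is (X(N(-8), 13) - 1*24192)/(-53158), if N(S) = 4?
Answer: 24023/53158 ≈ 0.45192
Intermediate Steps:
X(d, Y) = Y**2
(X(N(-8), 13) - 1*24192)/(-53158) = (13**2 - 1*24192)/(-53158) = (169 - 24192)*(-1/53158) = -24023*(-1/53158) = 24023/53158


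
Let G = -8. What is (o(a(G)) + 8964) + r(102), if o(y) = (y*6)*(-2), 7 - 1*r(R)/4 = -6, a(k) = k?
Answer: 9112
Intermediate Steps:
r(R) = 52 (r(R) = 28 - 4*(-6) = 28 + 24 = 52)
o(y) = -12*y (o(y) = (6*y)*(-2) = -12*y)
(o(a(G)) + 8964) + r(102) = (-12*(-8) + 8964) + 52 = (96 + 8964) + 52 = 9060 + 52 = 9112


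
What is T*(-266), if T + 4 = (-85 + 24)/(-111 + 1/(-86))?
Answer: 8762572/9547 ≈ 917.83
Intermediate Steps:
T = -32942/9547 (T = -4 + (-85 + 24)/(-111 + 1/(-86)) = -4 - 61/(-111 - 1/86) = -4 - 61/(-9547/86) = -4 - 61*(-86/9547) = -4 + 5246/9547 = -32942/9547 ≈ -3.4505)
T*(-266) = -32942/9547*(-266) = 8762572/9547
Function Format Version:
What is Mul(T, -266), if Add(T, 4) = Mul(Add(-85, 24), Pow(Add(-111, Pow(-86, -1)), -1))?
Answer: Rational(8762572, 9547) ≈ 917.83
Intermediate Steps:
T = Rational(-32942, 9547) (T = Add(-4, Mul(Add(-85, 24), Pow(Add(-111, Pow(-86, -1)), -1))) = Add(-4, Mul(-61, Pow(Add(-111, Rational(-1, 86)), -1))) = Add(-4, Mul(-61, Pow(Rational(-9547, 86), -1))) = Add(-4, Mul(-61, Rational(-86, 9547))) = Add(-4, Rational(5246, 9547)) = Rational(-32942, 9547) ≈ -3.4505)
Mul(T, -266) = Mul(Rational(-32942, 9547), -266) = Rational(8762572, 9547)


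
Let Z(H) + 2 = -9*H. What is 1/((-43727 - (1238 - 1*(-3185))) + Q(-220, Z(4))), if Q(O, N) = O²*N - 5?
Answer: -1/1887355 ≈ -5.2984e-7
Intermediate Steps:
Z(H) = -2 - 9*H
Q(O, N) = -5 + N*O² (Q(O, N) = N*O² - 5 = -5 + N*O²)
1/((-43727 - (1238 - 1*(-3185))) + Q(-220, Z(4))) = 1/((-43727 - (1238 - 1*(-3185))) + (-5 + (-2 - 9*4)*(-220)²)) = 1/((-43727 - (1238 + 3185)) + (-5 + (-2 - 36)*48400)) = 1/((-43727 - 1*4423) + (-5 - 38*48400)) = 1/((-43727 - 4423) + (-5 - 1839200)) = 1/(-48150 - 1839205) = 1/(-1887355) = -1/1887355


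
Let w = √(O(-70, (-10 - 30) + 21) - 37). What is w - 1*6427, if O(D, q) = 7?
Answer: -6427 + I*√30 ≈ -6427.0 + 5.4772*I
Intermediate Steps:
w = I*√30 (w = √(7 - 37) = √(-30) = I*√30 ≈ 5.4772*I)
w - 1*6427 = I*√30 - 1*6427 = I*√30 - 6427 = -6427 + I*√30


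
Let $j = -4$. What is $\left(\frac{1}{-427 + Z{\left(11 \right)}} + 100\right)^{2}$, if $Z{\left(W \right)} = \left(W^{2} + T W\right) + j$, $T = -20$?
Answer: $\frac{2808894001}{280900} \approx 9999.6$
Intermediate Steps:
$Z{\left(W \right)} = -4 + W^{2} - 20 W$ ($Z{\left(W \right)} = \left(W^{2} - 20 W\right) - 4 = -4 + W^{2} - 20 W$)
$\left(\frac{1}{-427 + Z{\left(11 \right)}} + 100\right)^{2} = \left(\frac{1}{-427 - \left(224 - 121\right)} + 100\right)^{2} = \left(\frac{1}{-427 - 103} + 100\right)^{2} = \left(\frac{1}{-530} + 100\right)^{2} = \left(- \frac{1}{530} + 100\right)^{2} = \left(\frac{52999}{530}\right)^{2} = \frac{2808894001}{280900}$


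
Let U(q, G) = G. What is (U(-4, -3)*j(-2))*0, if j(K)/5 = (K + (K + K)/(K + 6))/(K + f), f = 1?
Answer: 0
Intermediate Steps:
j(K) = 5*(K + 2*K/(6 + K))/(1 + K) (j(K) = 5*((K + (K + K)/(K + 6))/(K + 1)) = 5*((K + (2*K)/(6 + K))/(1 + K)) = 5*((K + 2*K/(6 + K))/(1 + K)) = 5*(K + 2*K/(6 + K))/(1 + K))
(U(-4, -3)*j(-2))*0 = -15*(-2)*(8 - 2)/(6 + (-2)² + 7*(-2))*0 = -15*(-2)*6/(6 + 4 - 14)*0 = -15*(-2)*6/(-4)*0 = -15*(-2)*(-1)*6/4*0 = -3*15*0 = -45*0 = 0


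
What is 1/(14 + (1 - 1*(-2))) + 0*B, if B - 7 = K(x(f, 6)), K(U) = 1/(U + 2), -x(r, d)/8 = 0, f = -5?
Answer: 1/17 ≈ 0.058824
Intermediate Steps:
x(r, d) = 0 (x(r, d) = -8*0 = 0)
K(U) = 1/(2 + U)
B = 15/2 (B = 7 + 1/(2 + 0) = 7 + 1/2 = 15/2 ≈ 7.5000)
1/(14 + (1 - 1*(-2))) + 0*B = 1/(14 + (1 - 1*(-2))) + 0*(15/2) = 1/(14 + (1 + 2)) + 0 = 1/(14 + 3) + 0 = 1/17 + 0 = 1/17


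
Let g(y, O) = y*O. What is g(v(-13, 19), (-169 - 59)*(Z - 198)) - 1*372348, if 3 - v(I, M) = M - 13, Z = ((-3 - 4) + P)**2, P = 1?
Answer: -483156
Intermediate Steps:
Z = 36 (Z = ((-3 - 4) + 1)**2 = (-7 + 1)**2 = (-6)**2 = 36)
v(I, M) = 16 - M (v(I, M) = 3 - (M - 13) = 3 - (-13 + M) = 3 + (13 - M) = 16 - M)
g(y, O) = O*y
g(v(-13, 19), (-169 - 59)*(Z - 198)) - 1*372348 = ((-169 - 59)*(36 - 198))*(16 - 1*19) - 1*372348 = (-228*(-162))*(16 - 19) - 372348 = 36936*(-3) - 372348 = -110808 - 372348 = -483156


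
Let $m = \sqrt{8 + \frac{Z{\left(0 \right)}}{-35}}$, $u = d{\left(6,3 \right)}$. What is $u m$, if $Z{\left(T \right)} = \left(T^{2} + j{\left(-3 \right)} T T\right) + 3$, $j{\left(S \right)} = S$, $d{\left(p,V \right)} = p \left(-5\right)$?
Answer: $- \frac{6 \sqrt{9695}}{7} \approx -84.397$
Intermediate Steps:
$d{\left(p,V \right)} = - 5 p$
$u = -30$ ($u = \left(-5\right) 6 = -30$)
$Z{\left(T \right)} = 3 - 2 T^{2}$ ($Z{\left(T \right)} = \left(T^{2} + - 3 T T\right) + 3 = \left(T^{2} - 3 T^{2}\right) + 3 = - 2 T^{2} + 3 = 3 - 2 T^{2}$)
$m = \frac{\sqrt{9695}}{35}$ ($m = \sqrt{8 + \frac{3 - 2 \cdot 0^{2}}{-35}} = \sqrt{8 + \left(3 - 0\right) \left(- \frac{1}{35}\right)} = \sqrt{8 + \left(3 + 0\right) \left(- \frac{1}{35}\right)} = \sqrt{8 + 3 \left(- \frac{1}{35}\right)} = \sqrt{8 - \frac{3}{35}} = \sqrt{\frac{277}{35}} = \frac{\sqrt{9695}}{35} \approx 2.8132$)
$u m = - 30 \frac{\sqrt{9695}}{35} = - \frac{6 \sqrt{9695}}{7}$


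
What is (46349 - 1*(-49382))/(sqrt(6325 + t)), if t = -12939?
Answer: -95731*I*sqrt(6614)/6614 ≈ -1177.1*I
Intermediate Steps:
(46349 - 1*(-49382))/(sqrt(6325 + t)) = (46349 - 1*(-49382))/(sqrt(6325 - 12939)) = (46349 + 49382)/(sqrt(-6614)) = 95731/((I*sqrt(6614))) = 95731*(-I*sqrt(6614)/6614) = -95731*I*sqrt(6614)/6614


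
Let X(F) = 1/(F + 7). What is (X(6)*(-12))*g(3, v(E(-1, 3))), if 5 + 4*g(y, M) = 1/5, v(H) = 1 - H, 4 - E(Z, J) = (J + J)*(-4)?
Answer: 72/65 ≈ 1.1077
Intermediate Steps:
X(F) = 1/(7 + F)
E(Z, J) = 4 + 8*J (E(Z, J) = 4 - (J + J)*(-4) = 4 - 2*J*(-4) = 4 - (-8)*J = 4 + 8*J)
g(y, M) = -6/5 (g(y, M) = -5/4 + (¼)/5 = -5/4 + (¼)*(⅕) = -5/4 + 1/20 = -6/5)
(X(6)*(-12))*g(3, v(E(-1, 3))) = (-12/(7 + 6))*(-6/5) = (-12/13)*(-6/5) = ((1/13)*(-12))*(-6/5) = -12/13*(-6/5) = 72/65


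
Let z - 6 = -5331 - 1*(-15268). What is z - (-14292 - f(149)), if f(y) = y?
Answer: 24384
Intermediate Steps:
z = 9943 (z = 6 + (-5331 - 1*(-15268)) = 6 + (-5331 + 15268) = 6 + 9937 = 9943)
z - (-14292 - f(149)) = 9943 - (-14292 - 1*149) = 9943 - (-14292 - 149) = 9943 - 1*(-14441) = 9943 + 14441 = 24384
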